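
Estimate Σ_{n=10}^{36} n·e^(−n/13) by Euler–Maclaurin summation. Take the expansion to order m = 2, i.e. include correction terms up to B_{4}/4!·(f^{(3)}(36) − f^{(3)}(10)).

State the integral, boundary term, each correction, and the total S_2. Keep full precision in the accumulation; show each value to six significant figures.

S_2 ≈ 102.029

The integral term ∫_10^36 x·e^(−x/13) dx = 98.6010.
½[f(10) + f(36)] = ½[4.63369 + 2.25757] = 3.44563.
Integral + boundary = 102.047.
Correction k=1: B_{2}/2! · (f^{(1)}(36) − f^{(1)}(10)) = 1/12 · (-0.110949 − 0.106931) = -0.0181567.
Partial sum through k=1: 102.029.
Correction k=2: B_{4}/4! · (f^{(3)}(36) − f^{(3)}(10)) = −1/720 · (8.56307e-05 − 0.00611639) = 8.37606e-06.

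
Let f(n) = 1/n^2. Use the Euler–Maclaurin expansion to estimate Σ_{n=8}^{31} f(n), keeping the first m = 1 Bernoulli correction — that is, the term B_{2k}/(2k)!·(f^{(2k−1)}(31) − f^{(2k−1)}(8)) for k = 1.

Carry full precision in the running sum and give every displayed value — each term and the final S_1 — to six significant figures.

Integral: ∫_8^31 1/x^2 dx = 0.0927419.
Boundary: ½(f(8) + f(31)) = ½(0.0156250 + 0.00104058) = 0.00833279.
Running total after boundary: 0.101075.
Correction k=1: B_{2}/2! · (f^{(1)}(31) − f^{(1)}(8)) = 1/12 · (-6.71344e-05 − (-0.00390625)) = 0.000319926.

S_1 ≈ 0.101395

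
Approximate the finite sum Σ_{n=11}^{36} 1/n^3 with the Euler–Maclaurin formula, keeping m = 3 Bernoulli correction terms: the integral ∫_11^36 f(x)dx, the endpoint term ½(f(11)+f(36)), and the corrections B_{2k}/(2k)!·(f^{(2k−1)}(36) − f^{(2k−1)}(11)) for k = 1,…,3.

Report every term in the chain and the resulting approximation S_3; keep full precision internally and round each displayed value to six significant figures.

The integral term ∫_11^36 1/x^3 dx = 0.00374643.
Boundary: ½(f(11) + f(36)) = ½(0.000751315 + 2.14335e-05) = 0.000386374.
So far: 0.00413280.
Order-1 term: 1/12 · (-1.78612e-06 − (-0.000204904)) = 1.69265e-05.
Running total after k=1: 0.00414973.
Order-2 term: −1/720 · (-2.75636e-08 − (-3.38684e-05)) = -4.70012e-08.
Running total after k=2: 0.00414968.
Order-3 term: 1/30240 · (-8.93265e-10 − (-1.17560e-05)) = 3.88727e-10.

S_3 ≈ 0.00414968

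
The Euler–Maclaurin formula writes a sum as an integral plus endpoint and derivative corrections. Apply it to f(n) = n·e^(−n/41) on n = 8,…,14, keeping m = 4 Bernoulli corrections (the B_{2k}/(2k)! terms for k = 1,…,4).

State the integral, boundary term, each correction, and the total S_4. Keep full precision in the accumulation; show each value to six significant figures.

The integral term ∫_8^14 x·e^(−x/41) dx = 50.1783.
Endpoint term: (f(8) + f(14))/2 = (6.58187 + 9.95021)/2 = 8.26604.
Integral + boundary = 58.4443.
Order-1 term: 1/12 · (0.468041 − 0.662201) = -0.0161800.
After k=1: 58.4282.
Order-2 term: −1/720 · (0.00112403 − 0.00137280) = 3.45503e-07.
After k=2: 58.4282.
Order-3 term: 1/30240 · (1.17171e-06 − 1.39896e-06) = -7.51517e-12.
After k=3: 58.4282.
Order-4 term: −1/1209600 · (9.96277e-10 − 1.17863e-09) = 1.50754e-16.

S_4 ≈ 58.4282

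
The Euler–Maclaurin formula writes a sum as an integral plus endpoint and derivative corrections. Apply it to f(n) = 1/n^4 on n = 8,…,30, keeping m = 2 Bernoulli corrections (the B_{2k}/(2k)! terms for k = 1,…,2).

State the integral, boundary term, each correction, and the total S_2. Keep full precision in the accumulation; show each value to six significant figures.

∫_8^30 1/x^4 dx evaluates to 0.000638696.
½[f(8) + f(30)] = ½[0.000244141 + 1.23457e-06] = 0.000122688.
Integral + boundary = 0.000761384.
Correction k=1: B_{2}/2! · (f^{(1)}(30) − f^{(1)}(8)) = 1/12 · (-1.64609e-07 − (-0.000122070)) = 1.01588e-05.
Running total after k=1: 0.000771542.
Correction k=2: B_{4}/4! · (f^{(3)}(30) − f^{(3)}(8)) = −1/720 · (-5.48697e-09 − (-5.72205e-05)) = -7.94652e-08.

S_2 ≈ 0.000771463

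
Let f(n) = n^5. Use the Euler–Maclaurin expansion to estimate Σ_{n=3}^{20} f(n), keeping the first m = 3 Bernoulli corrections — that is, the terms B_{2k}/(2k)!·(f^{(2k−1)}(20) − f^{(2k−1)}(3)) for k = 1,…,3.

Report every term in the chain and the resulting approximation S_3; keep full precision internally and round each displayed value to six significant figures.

Integral: ∫_3^20 x^5 dx = 1.06665e+07.
Boundary: ½(f(3) + f(20)) = ½(243.000 + 3.20000e+06) = 1.60012e+06.
So far: 1.22667e+07.
Order-1 term: 1/12 · (800000 − 405.000) = 66632.9.
After k=1: 1.23333e+07.
Order-2 term: −1/720 · (24000.0 − 540.000) = -32.5833.
After k=2: 1.23333e+07.
Order-3 term: 1/30240 · (120.000 − 120.000) = 0.00000.

S_3 ≈ 1.23333e+07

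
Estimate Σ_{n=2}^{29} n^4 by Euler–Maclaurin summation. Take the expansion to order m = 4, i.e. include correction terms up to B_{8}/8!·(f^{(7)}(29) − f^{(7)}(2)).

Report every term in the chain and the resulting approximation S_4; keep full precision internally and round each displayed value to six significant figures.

∫_2^29 x^4 dx evaluates to 4.10222e+06.
Endpoint term: (f(2) + f(29))/2 = (16.0000 + 707281)/2 = 353648.
Running total after boundary: 4.45587e+06.
Order-1 term: 1/12 · (97556.0 − 32.0000) = 8127.00.
Partial sum through k=1: 4.46400e+06.
Order-2 term: −1/720 · (696.000 − 48.0000) = -0.900000.
Partial sum through k=2: 4.46400e+06.
Order-3 term: 1/30240 · (0.00000 − 0.00000) = 0.00000.
Partial sum through k=3: 4.46400e+06.
Order-4 term: −1/1209600 · (0.00000 − 0.00000) = 0.00000.

S_4 ≈ 4.46400e+06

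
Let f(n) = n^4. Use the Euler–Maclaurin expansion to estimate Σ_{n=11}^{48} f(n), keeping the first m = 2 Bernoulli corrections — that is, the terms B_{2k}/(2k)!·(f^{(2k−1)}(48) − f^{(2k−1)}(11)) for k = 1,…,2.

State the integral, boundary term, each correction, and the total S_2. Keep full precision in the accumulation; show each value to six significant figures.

The integral term ∫_11^48 x^4 dx = 5.09286e+07.
Endpoint term: (f(11) + f(48))/2 = (14641.0 + 5.30842e+06)/2 = 2.66153e+06.
Running total after boundary: 5.35901e+07.
Order-1 term: 1/12 · (442368 − 5324.00) = 36420.3.
Running total after k=1: 5.36265e+07.
Order-2 term: −1/720 · (1152.00 − 264.000) = -1.23333.

S_2 ≈ 5.36265e+07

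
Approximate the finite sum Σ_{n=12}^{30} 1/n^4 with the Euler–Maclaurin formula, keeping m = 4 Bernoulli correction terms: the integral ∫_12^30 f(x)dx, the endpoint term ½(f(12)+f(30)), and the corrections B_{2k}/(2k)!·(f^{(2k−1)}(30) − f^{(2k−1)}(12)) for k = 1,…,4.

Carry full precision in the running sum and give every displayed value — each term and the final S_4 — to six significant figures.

S_4 ≈ 0.000206607

∫_12^30 1/x^4 dx evaluates to 0.000180556.
Endpoint term: (f(12) + f(30))/2 = (4.82253e-05 + 1.23457e-06)/2 = 2.47299e-05.
Running total after boundary: 0.000205285.
k=1: B_{2}/(2)! × [f^{(1)}(30) − f^{(1)}(12)] = 1/12 × (-1.64609e-07 − (-1.60751e-05)) = 1.32587e-06.
Partial sum through k=1: 0.000206611.
k=2: B_{4}/(4)! × [f^{(3)}(30) − f^{(3)}(12)] = −1/720 × (-5.48697e-09 − (-3.34898e-06)) = -4.64374e-09.
Partial sum through k=2: 0.000206607.
k=3: B_{6}/(6)! × [f^{(5)}(30) − f^{(5)}(12)] = 1/30240 × (-3.41411e-10 − (-1.30238e-06)) = 4.30569e-11.
Partial sum through k=3: 0.000206607.
k=4: B_{8}/(8)! × [f^{(7)}(30) − f^{(7)}(12)] = −1/1209600 × (-3.41411e-11 − (-8.13988e-07)) = -6.72912e-13.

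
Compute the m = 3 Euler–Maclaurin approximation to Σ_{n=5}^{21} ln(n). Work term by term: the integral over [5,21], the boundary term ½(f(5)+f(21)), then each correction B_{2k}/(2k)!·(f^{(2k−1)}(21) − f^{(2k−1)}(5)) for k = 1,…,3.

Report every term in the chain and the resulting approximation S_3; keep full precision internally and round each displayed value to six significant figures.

S_3 ≈ 42.2021

∫_5^21 ln(x) dx evaluates to 39.8878.
Endpoint term: (f(5) + f(21))/2 = (1.60944 + 3.04452)/2 = 2.32698.
Integral + boundary = 42.2148.
Order-1 term: 1/12 · (0.0476190 − 0.200000) = -0.0126984.
After k=1: 42.2021.
Order-2 term: −1/720 · (0.000215959 − 0.0160000) = 2.19223e-05.
After k=2: 42.2021.
Order-3 term: 1/30240 · (5.87645e-06 − 0.00768000) = -2.53774e-07.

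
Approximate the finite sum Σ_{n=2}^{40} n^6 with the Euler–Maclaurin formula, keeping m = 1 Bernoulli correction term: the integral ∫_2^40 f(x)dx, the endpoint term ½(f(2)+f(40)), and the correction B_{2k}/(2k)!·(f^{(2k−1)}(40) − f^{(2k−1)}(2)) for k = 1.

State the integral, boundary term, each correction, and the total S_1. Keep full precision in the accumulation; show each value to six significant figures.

S_1 ≈ 2.55049e+10

Integral: ∫_2^40 x^6 dx = 2.34057e+10.
Boundary: ½(f(2) + f(40)) = ½(64.0000 + 4.09600e+09) = 2.04800e+09.
So far: 2.54537e+10.
Correction k=1: B_{2}/2! · (f^{(1)}(40) − f^{(1)}(2)) = 1/12 · (6.14400e+08 − 192.000) = 5.12000e+07.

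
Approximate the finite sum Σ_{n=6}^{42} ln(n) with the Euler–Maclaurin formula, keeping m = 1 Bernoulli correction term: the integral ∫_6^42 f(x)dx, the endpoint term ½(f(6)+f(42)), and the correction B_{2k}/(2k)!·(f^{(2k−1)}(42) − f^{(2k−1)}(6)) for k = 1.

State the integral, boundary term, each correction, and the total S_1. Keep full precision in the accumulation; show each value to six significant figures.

S_1 ≈ 112.984

The integral term ∫_6^42 ln(x) dx = 110.232.
½[f(6) + f(42)] = ½[1.79176 + 3.73767] = 2.76471.
Running total after boundary: 112.996.
Order-1 term: 1/12 · (0.0238095 − 0.166667) = -0.0119048.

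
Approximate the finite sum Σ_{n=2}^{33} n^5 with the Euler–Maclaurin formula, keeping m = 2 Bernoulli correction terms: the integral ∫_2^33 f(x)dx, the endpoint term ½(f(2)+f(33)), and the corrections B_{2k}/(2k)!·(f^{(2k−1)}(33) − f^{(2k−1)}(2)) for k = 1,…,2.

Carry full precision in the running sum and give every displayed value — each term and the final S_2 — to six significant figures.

Integral: ∫_2^33 x^5 dx = 2.15245e+08.
Endpoint term: (f(2) + f(33))/2 = (32.0000 + 3.91354e+07)/2 = 1.95677e+07.
Integral + boundary = 2.34812e+08.
Correction k=1: B_{2}/2! · (f^{(1)}(33) − f^{(1)}(2)) = 1/12 · (5.92960e+06 − 80.0000) = 494127.
Running total after k=1: 2.35306e+08.
Correction k=2: B_{4}/4! · (f^{(3)}(33) − f^{(3)}(2)) = −1/720 · (65340.0 − 240.000) = -90.4167.

S_2 ≈ 2.35306e+08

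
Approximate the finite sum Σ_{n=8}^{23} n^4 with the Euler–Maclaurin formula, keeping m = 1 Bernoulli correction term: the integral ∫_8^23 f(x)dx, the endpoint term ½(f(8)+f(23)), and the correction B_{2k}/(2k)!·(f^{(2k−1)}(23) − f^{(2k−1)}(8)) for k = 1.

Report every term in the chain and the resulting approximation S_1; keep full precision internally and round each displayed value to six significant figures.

Integral: ∫_8^23 x^4 dx = 1.28072e+06.
Endpoint term: (f(8) + f(23))/2 = (4096.00 + 279841)/2 = 141968.
Integral + boundary = 1.42268e+06.
Order-1 term: 1/12 · (48668.0 − 2048.00) = 3885.00.

S_1 ≈ 1.42657e+06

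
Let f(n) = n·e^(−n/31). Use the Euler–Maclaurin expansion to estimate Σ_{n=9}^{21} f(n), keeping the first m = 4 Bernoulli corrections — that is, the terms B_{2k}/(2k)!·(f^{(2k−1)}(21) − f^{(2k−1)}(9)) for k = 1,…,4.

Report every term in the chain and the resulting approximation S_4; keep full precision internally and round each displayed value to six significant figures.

S_4 ≈ 117.439

The integral term ∫_9^21 x·e^(−x/31) dx = 108.771.
Boundary: ½(f(9) + f(21)) = ½(6.73220 + 10.6664) = 8.69932.
Running total after boundary: 117.470.
Order-1 term: 1/12 · (0.163847 − 0.530854) = -0.0305839.
Running total after k=1: 117.439.
Order-2 term: −1/720 · (0.00122757 − 0.00210916) = 1.22442e-06.
Running total after k=2: 117.439.
Order-3 term: 1/30240 · (2.37737e-06 − 3.81469e-06) = -4.75303e-11.
Running total after k=3: 117.439.
Order-4 term: −1/1209600 · (3.61847e-09 − 5.65517e-09) = 1.68378e-15.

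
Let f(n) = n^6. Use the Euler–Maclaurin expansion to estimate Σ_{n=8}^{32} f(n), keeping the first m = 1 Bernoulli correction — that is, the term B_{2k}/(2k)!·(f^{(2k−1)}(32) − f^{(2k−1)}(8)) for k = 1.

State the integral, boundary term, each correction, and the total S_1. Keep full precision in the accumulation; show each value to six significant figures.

S_1 ≈ 5.46200e+09

The integral term ∫_8^32 x^6 dx = 4.90823e+09.
Boundary: ½(f(8) + f(32)) = ½(262144 + 1.07374e+09) = 5.37002e+08.
So far: 5.44524e+09.
k=1: B_{2}/(2)! × [f^{(1)}(32) − f^{(1)}(8)] = 1/12 × (2.01327e+08 − 196608) = 1.67608e+07.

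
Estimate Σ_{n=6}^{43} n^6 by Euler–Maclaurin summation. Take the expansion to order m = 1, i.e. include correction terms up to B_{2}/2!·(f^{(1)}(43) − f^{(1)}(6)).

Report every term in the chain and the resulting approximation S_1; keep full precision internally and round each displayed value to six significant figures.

The integral term ∫_6^43 x^6 dx = 3.88312e+10.
Boundary: ½(f(6) + f(43)) = ½(46656.0 + 6.32136e+09) = 3.16070e+09.
Running total after boundary: 4.19919e+10.
Order-1 term: 1/12 · (8.82051e+08 − 46656.0) = 7.35003e+07.

S_1 ≈ 4.20654e+10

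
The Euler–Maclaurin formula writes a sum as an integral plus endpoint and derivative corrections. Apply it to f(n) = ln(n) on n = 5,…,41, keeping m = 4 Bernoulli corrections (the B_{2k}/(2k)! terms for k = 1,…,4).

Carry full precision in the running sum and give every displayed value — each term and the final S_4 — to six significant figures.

∫_5^41 ln(x) dx evaluates to 108.209.
Endpoint term: (f(5) + f(41))/2 = (1.60944 + 3.71357)/2 = 2.66150.
Integral + boundary = 110.871.
k=1: B_{2}/(2)! × [f^{(1)}(41) − f^{(1)}(5)] = 1/12 × (0.0243902 − 0.200000) = -0.0146341.
Partial sum through k=1: 110.856.
k=2: B_{4}/(4)! × [f^{(3)}(41) − f^{(3)}(5)] = −1/720 × (2.90187e-05 − 0.0160000) = 2.21819e-05.
Partial sum through k=2: 110.856.
k=3: B_{6}/(6)! × [f^{(5)}(41) − f^{(5)}(5)] = 1/30240 × (2.07153e-07 − 0.00768000) = -2.53961e-07.
Partial sum through k=3: 110.856.
k=4: B_{8}/(8)! × [f^{(7)}(41) − f^{(7)}(5)] = −1/1209600 × (3.69697e-09 − 0.00921600) = 7.61904e-09.

S_4 ≈ 110.856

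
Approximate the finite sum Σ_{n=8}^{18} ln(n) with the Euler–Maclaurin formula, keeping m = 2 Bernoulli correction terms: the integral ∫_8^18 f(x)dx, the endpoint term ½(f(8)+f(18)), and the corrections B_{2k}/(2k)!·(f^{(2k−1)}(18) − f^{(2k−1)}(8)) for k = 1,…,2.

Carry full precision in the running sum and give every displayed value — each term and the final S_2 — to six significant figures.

The integral term ∫_8^18 ln(x) dx = 25.3912.
½[f(8) + f(18)] = ½[2.07944 + 2.89037] = 2.48491.
Integral + boundary = 27.8761.
Correction k=1: B_{2}/2! · (f^{(1)}(18) − f^{(1)}(8)) = 1/12 · (0.0555556 − 0.125000) = -0.00578704.
Partial sum through k=1: 27.8703.
Correction k=2: B_{4}/4! · (f^{(3)}(18) − f^{(3)}(8)) = −1/720 · (0.000342936 − 0.00390625) = 4.94905e-06.

S_2 ≈ 27.8703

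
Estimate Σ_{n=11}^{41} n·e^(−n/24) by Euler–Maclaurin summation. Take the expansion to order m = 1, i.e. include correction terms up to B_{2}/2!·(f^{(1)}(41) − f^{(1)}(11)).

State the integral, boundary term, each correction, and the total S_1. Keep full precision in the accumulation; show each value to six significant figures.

S_1 ≈ 255.694

The integral term ∫_11^41 x·e^(−x/24) dx = 248.542.
Boundary: ½(f(11) + f(41)) = ½(6.95570 + 7.42787) = 7.19179.
Integral + boundary = 255.733.
Correction k=1: B_{2}/2! · (f^{(1)}(41) − f^{(1)}(11)) = 1/12 · (-0.128327 − 0.342516) = -0.0392369.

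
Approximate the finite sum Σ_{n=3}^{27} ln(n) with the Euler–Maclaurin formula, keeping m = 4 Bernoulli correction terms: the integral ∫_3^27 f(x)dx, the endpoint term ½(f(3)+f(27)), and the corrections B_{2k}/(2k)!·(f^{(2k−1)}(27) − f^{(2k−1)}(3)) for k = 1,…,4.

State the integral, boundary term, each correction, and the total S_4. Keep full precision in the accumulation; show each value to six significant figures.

The integral term ∫_3^27 ln(x) dx = 61.6918.
Boundary: ½(f(3) + f(27)) = ½(1.09861 + 3.29584) = 2.19722.
Running total after boundary: 63.8890.
k=1: B_{2}/(2)! × [f^{(1)}(27) − f^{(1)}(3)] = 1/12 × (0.0370370 − 0.333333) = -0.0246914.
After k=1: 63.8643.
k=2: B_{4}/(4)! × [f^{(3)}(27) − f^{(3)}(3)] = −1/720 × (0.000101611 − 0.0740741) = 0.000102740.
After k=2: 63.8644.
k=3: B_{6}/(6)! × [f^{(5)}(27) − f^{(5)}(3)] = 1/30240 × (1.67260e-06 − 0.0987654) = -3.26600e-06.
After k=3: 63.8644.
k=4: B_{8}/(8)! × [f^{(7)}(27) − f^{(7)}(3)] = −1/1209600 × (6.88313e-08 − 0.329218) = 2.72171e-07.

S_4 ≈ 63.8644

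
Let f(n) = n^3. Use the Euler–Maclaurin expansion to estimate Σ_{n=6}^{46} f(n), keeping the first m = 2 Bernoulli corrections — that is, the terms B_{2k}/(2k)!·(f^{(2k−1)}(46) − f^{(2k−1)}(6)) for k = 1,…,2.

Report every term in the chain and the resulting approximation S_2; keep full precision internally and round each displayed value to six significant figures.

S_2 ≈ 1.16834e+06

The integral term ∫_6^46 x^3 dx = 1.11904e+06.
Boundary: ½(f(6) + f(46)) = ½(216.000 + 97336.0) = 48776.0.
Running total after boundary: 1.16782e+06.
Correction k=1: B_{2}/2! · (f^{(1)}(46) − f^{(1)}(6)) = 1/12 · (6348.00 − 108.000) = 520.000.
Running total after k=1: 1.16834e+06.
Correction k=2: B_{4}/4! · (f^{(3)}(46) − f^{(3)}(6)) = −1/720 · (6.00000 − 6.00000) = 0.00000.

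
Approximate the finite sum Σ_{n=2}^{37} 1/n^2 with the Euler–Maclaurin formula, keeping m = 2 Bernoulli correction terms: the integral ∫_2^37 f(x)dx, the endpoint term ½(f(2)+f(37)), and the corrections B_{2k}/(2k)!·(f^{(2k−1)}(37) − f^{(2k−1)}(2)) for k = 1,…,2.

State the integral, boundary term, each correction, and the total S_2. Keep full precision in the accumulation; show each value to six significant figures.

S_2 ≈ 0.618127

∫_2^37 1/x^2 dx evaluates to 0.472973.
Boundary: ½(f(2) + f(37)) = ½(0.250000 + 0.000730460) = 0.125365.
Running total after boundary: 0.598338.
Order-1 term: 1/12 · (-3.94843e-05 − (-0.250000)) = 0.0208300.
Running total after k=1: 0.619168.
Order-2 term: −1/720 · (-3.46101e-07 − (-0.750000)) = -0.00104167.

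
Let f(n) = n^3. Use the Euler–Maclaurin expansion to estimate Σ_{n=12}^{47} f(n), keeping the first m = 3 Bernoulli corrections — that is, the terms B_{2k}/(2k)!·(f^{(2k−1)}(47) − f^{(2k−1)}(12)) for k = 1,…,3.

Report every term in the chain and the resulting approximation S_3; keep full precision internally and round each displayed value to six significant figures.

S_3 ≈ 1.26803e+06

The integral term ∫_12^47 x^3 dx = 1.21474e+06.
Endpoint term: (f(12) + f(47))/2 = (1728.00 + 103823)/2 = 52775.5.
So far: 1.26751e+06.
Correction k=1: B_{2}/2! · (f^{(1)}(47) − f^{(1)}(12)) = 1/12 · (6627.00 − 432.000) = 516.250.
Partial sum through k=1: 1.26803e+06.
Correction k=2: B_{4}/4! · (f^{(3)}(47) − f^{(3)}(12)) = −1/720 · (6.00000 − 6.00000) = 0.00000.
Partial sum through k=2: 1.26803e+06.
Correction k=3: B_{6}/6! · (f^{(5)}(47) − f^{(5)}(12)) = 1/30240 · (0.00000 − 0.00000) = 0.00000.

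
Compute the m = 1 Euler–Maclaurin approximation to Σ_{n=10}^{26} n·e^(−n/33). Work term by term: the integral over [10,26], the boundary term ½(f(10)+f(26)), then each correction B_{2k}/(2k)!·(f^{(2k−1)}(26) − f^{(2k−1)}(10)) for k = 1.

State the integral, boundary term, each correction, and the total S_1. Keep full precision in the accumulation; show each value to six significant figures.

S_1 ≈ 172.099

Integral: ∫_10^26 x·e^(−x/33) dx = 162.528.
½[f(10) + f(26)] = ½[7.38577 + 11.8250] = 9.60539.
Integral + boundary = 172.134.
Order-1 term: 1/12 · (0.0964745 − 0.514766) = -0.0348576.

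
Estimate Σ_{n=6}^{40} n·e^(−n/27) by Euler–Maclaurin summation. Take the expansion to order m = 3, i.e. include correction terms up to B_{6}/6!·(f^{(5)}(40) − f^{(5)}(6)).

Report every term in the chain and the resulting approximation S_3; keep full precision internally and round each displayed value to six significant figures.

S_3 ≈ 309.157

∫_6^40 x·e^(−x/27) dx evaluates to 302.270.
Endpoint term: (f(6) + f(40))/2 = (4.80442 + 9.09203)/2 = 6.94823.
Running total after boundary: 309.218.
k=1: B_{2}/(2)! × [f^{(1)}(40) − f^{(1)}(6)] = 1/12 × (-0.109441 − 0.622796) = -0.0610197.
Partial sum through k=1: 309.157.
k=2: B_{4}/(4)! × [f^{(3)}(40) − f^{(3)}(6)] = −1/720 × (0.000473471 − 0.00305113) = 3.58008e-06.
Partial sum through k=2: 309.157.
k=3: B_{6}/(6)! × [f^{(5)}(40) − f^{(5)}(6)] = 1/30240 × (1.50489e-06 − 7.19881e-06) = -1.88291e-10.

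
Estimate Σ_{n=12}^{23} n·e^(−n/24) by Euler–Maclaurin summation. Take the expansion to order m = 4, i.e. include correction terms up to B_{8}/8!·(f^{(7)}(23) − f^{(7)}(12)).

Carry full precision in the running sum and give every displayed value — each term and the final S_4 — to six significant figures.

∫_12^23 x·e^(−x/24) dx evaluates to 91.4189.
½[f(12) + f(23)] = ½[7.27837 + 8.82123] = 8.04980.
So far: 99.4687.
k=1: B_{2}/(2)! × [f^{(1)}(23) − f^{(1)}(12)] = 1/12 × (0.0159805 − 0.303265) = -0.0239404.
Partial sum through k=1: 99.4447.
k=2: B_{4}/(4)! × [f^{(3)}(23) − f^{(3)}(12)] = −1/720 × (0.00135945 − 0.00263251) = 1.76814e-06.
Partial sum through k=2: 99.4447.
k=3: B_{6}/(6)! × [f^{(5)}(23) − f^{(5)}(12)] = 1/30240 × (4.67215e-06 − 8.22660e-06) = -1.17541e-10.
Partial sum through k=3: 99.4447.
k=4: B_{8}/(8)! × [f^{(7)}(23) − f^{(7)}(12)] = −1/1209600 × (1.21252e-08 − 2.06300e-08) = 7.03103e-15.

S_4 ≈ 99.4447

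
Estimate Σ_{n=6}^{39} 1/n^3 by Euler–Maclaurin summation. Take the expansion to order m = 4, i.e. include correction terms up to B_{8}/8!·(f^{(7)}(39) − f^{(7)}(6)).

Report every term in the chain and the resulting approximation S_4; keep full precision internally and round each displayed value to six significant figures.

S_4 ≈ 0.0160745

∫_6^39 1/x^3 dx evaluates to 0.0135602.
Boundary: ½(f(6) + f(39)) = ½(0.00462963 + 1.68580e-05) = 0.00232324.
So far: 0.0158834.
Order-1 term: 1/12 · (-1.29677e-06 − (-0.00231481)) = 0.000192793.
Running total after k=1: 0.0160762.
Order-2 term: −1/720 · (-1.70515e-08 − (-0.00128601)) = -1.78610e-06.
Running total after k=2: 0.0160744.
Order-3 term: 1/30240 · (-4.70851e-10 − (-0.00150034)) = 4.96145e-08.
Running total after k=3: 0.0160745.
Order-4 term: −1/1209600 · (-2.22888e-11 − (-0.00300069)) = -2.48073e-09.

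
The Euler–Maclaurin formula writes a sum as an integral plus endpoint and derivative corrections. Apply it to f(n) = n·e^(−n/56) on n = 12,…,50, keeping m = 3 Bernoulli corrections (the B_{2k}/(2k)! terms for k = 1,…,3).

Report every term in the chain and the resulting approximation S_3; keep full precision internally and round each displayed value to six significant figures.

The integral term ∫_12^50 x·e^(−x/56) dx = 642.807.
½[f(12) + f(50)] = ½[9.68541 + 20.4742] = 15.0798.
Running total after boundary: 657.886.
Order-1 term: 1/12 · (0.0438733 − 0.634164) = -0.0491909.
Partial sum through k=1: 657.837.
Order-2 term: −1/720 · (0.000275141 − 0.000716964) = 6.13643e-07.
Partial sum through k=2: 657.837.
Order-3 term: 1/30240 · (1.71011e-07 − 3.92764e-07) = -7.33309e-12.

S_3 ≈ 657.837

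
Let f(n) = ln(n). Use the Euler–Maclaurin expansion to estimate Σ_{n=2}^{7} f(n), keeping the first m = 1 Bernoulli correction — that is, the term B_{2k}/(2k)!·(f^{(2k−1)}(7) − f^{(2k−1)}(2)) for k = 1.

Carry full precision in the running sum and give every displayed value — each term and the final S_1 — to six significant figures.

S_1 ≈ 8.52484

The integral term ∫_2^7 ln(x) dx = 7.23508.
Endpoint term: (f(2) + f(7))/2 = (0.693147 + 1.94591)/2 = 1.31953.
Running total after boundary: 8.55461.
Correction k=1: B_{2}/2! · (f^{(1)}(7) − f^{(1)}(2)) = 1/12 · (0.142857 − 0.500000) = -0.0297619.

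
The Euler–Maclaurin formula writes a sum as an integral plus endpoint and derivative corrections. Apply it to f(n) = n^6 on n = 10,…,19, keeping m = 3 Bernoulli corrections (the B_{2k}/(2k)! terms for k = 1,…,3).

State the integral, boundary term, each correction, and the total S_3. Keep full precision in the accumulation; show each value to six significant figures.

The integral term ∫_10^19 x^6 dx = 1.26267e+08.
Endpoint term: (f(10) + f(19))/2 = (1.00000e+06 + 4.70459e+07)/2 = 2.40229e+07.
Integral + boundary = 1.50290e+08.
Order-1 term: 1/12 · (1.48566e+07 − 600000) = 1.18805e+06.
Partial sum through k=1: 1.51478e+08.
Order-2 term: −1/720 · (823080 − 120000) = -976.500.
Partial sum through k=2: 1.51477e+08.
Order-3 term: 1/30240 · (13680.0 − 7200.00) = 0.214286.

S_3 ≈ 1.51477e+08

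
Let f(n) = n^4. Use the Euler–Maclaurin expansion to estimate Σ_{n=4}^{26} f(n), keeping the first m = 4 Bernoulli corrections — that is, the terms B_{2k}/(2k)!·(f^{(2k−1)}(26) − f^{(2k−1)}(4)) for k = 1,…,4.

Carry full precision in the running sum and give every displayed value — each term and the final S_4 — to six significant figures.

S_4 ≈ 2.61052e+06

Integral: ∫_4^26 x^4 dx = 2.37607e+06.
½[f(4) + f(26)] = ½[256.000 + 456976] = 228616.
Running total after boundary: 2.60469e+06.
Order-1 term: 1/12 · (70304.0 − 256.000) = 5837.33.
After k=1: 2.61052e+06.
Order-2 term: −1/720 · (624.000 − 96.0000) = -0.733333.
After k=2: 2.61052e+06.
Order-3 term: 1/30240 · (0.00000 − 0.00000) = 0.00000.
After k=3: 2.61052e+06.
Order-4 term: −1/1209600 · (0.00000 − 0.00000) = 0.00000.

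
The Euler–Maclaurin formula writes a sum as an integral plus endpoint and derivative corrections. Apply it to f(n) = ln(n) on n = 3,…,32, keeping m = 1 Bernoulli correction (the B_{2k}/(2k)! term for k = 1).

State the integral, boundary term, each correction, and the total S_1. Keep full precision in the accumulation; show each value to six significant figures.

S_1 ≈ 80.8647

∫_3^32 ln(x) dx evaluates to 78.6077.
Endpoint term: (f(3) + f(32))/2 = (1.09861 + 3.46574)/2 = 2.28217.
Integral + boundary = 80.8899.
Order-1 term: 1/12 · (0.0312500 − 0.333333) = -0.0251736.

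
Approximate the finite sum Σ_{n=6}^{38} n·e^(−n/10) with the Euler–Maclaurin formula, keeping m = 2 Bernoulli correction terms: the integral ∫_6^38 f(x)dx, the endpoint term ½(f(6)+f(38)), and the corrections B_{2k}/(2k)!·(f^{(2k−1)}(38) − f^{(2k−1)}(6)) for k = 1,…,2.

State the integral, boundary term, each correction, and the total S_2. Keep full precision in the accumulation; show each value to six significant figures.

Integral: ∫_6^38 x·e^(−x/10) dx = 77.0719.
Endpoint term: (f(6) + f(38))/2 = (3.29287 + 0.850089)/2 = 2.07148.
So far: 79.1434.
Correction k=1: B_{2}/2! · (f^{(1)}(38) − f^{(1)}(6)) = 1/12 · (-0.0626382 − 0.219525) = -0.0235136.
Partial sum through k=1: 79.1199.
Correction k=2: B_{4}/4! · (f^{(3)}(38) − f^{(3)}(6)) = −1/720 · (-0.000178966 − 0.0131715) = 1.85423e-05.

S_2 ≈ 79.1199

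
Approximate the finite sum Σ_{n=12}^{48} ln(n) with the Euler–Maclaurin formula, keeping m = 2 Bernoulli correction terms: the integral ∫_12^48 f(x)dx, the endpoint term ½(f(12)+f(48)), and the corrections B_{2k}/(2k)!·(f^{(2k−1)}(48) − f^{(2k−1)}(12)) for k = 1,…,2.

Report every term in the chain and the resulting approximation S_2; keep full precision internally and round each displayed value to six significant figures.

S_2 ≈ 123.172

∫_12^48 ln(x) dx evaluates to 119.999.
½[f(12) + f(48)] = ½[2.48491 + 3.87120] = 3.17805.
Running total after boundary: 123.177.
Order-1 term: 1/12 · (0.0208333 − 0.0833333) = -0.00520833.
After k=1: 123.172.
Order-2 term: −1/720 · (1.80845e-05 − 0.00115741) = 1.58239e-06.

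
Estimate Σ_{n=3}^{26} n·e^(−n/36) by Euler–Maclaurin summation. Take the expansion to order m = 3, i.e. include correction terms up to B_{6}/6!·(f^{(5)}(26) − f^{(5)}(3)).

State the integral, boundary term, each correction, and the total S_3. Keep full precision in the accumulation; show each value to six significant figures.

S_3 ≈ 215.358

Integral: ∫_3^26 x·e^(−x/36) dx = 207.723.
Boundary: ½(f(3) + f(26)) = ½(2.76013 + 12.6275) = 7.69380.
Running total after boundary: 215.417.
Correction k=1: B_{2}/2! · (f^{(1)}(26) − f^{(1)}(3)) = 1/12 · (0.134909 − 0.843374) = -0.0590388.
Partial sum through k=1: 215.358.
Correction k=2: B_{4}/4! · (f^{(3)}(26) − f^{(3)}(3)) = −1/720 · (0.000853590 − 0.00207057) = 1.69025e-06.
Partial sum through k=2: 215.358.
Correction k=3: B_{6}/6! · (f^{(5)}(26) − f^{(5)}(3)) = 1/30240 · (1.23695e-06 − 2.69321e-06) = -4.81567e-11.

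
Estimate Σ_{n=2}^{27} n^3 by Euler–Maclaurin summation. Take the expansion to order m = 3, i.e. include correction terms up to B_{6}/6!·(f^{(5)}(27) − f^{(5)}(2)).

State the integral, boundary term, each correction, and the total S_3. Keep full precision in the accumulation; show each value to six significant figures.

S_3 ≈ 142883

The integral term ∫_2^27 x^3 dx = 132856.
Boundary: ½(f(2) + f(27)) = ½(8.00000 + 19683.0) = 9845.50.
Running total after boundary: 142702.
Order-1 term: 1/12 · (2187.00 − 12.0000) = 181.250.
Partial sum through k=1: 142883.
Order-2 term: −1/720 · (6.00000 − 6.00000) = 0.00000.
Partial sum through k=2: 142883.
Order-3 term: 1/30240 · (0.00000 − 0.00000) = 0.00000.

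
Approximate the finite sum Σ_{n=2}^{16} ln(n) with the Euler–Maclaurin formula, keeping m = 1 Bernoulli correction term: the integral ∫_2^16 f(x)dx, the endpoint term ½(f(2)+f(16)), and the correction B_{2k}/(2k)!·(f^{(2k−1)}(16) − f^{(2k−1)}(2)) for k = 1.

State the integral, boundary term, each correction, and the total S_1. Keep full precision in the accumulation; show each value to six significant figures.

S_1 ≈ 30.6715

Integral: ∫_2^16 ln(x) dx = 28.9751.
½[f(2) + f(16)] = ½[0.693147 + 2.77259] = 1.73287.
Integral + boundary = 30.7080.
k=1: B_{2}/(2)! × [f^{(1)}(16) − f^{(1)}(2)] = 1/12 × (0.0625000 − 0.500000) = -0.0364583.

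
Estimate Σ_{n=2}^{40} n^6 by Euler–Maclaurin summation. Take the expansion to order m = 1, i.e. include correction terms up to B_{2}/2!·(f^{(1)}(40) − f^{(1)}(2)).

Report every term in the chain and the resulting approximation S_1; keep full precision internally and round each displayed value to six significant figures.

Integral: ∫_2^40 x^6 dx = 2.34057e+10.
Endpoint term: (f(2) + f(40))/2 = (64.0000 + 4.09600e+09)/2 = 2.04800e+09.
Running total after boundary: 2.54537e+10.
k=1: B_{2}/(2)! × [f^{(1)}(40) − f^{(1)}(2)] = 1/12 × (6.14400e+08 − 192.000) = 5.12000e+07.

S_1 ≈ 2.55049e+10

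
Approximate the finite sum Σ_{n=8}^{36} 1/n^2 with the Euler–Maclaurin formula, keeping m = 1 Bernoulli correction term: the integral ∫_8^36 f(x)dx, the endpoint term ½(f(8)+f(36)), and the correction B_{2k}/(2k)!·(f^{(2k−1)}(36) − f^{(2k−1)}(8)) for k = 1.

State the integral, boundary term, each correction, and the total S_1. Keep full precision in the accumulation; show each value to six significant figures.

S_1 ≈ 0.105742

The integral term ∫_8^36 1/x^2 dx = 0.0972222.
Endpoint term: (f(8) + f(36))/2 = (0.0156250 + 0.000771605)/2 = 0.00819830.
Running total after boundary: 0.105421.
Correction k=1: B_{2}/2! · (f^{(1)}(36) − f^{(1)}(8)) = 1/12 · (-4.28669e-05 − (-0.00390625)) = 0.000321949.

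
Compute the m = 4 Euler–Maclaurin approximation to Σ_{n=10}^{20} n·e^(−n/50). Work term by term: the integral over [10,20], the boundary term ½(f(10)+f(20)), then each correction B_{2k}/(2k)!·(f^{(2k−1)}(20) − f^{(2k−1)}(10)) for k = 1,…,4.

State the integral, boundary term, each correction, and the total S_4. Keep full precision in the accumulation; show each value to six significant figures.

S_4 ≈ 120.848

∫_10^20 x·e^(−x/50) dx evaluates to 110.072.
Endpoint term: (f(10) + f(20))/2 = (8.18731 + 13.4064)/2 = 10.7969.
So far: 120.869.
Order-1 term: 1/12 · (0.402192 − 0.654985) = -0.0210660.
After k=1: 120.848.
Order-2 term: −1/720 · (0.000697133 − 0.000916978) = 3.05341e-07.
After k=2: 120.848.
Order-3 term: 1/30240 · (4.93356e-07 − 6.28785e-07) = -4.47849e-12.
After k=3: 120.848.
Order-4 term: −1/1209600 · (2.83143e-10 − 3.56312e-10) = 6.04898e-17.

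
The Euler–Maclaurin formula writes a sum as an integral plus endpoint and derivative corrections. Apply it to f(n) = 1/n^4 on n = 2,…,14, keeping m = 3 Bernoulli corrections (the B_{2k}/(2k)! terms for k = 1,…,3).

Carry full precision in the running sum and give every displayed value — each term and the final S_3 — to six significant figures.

S_3 ≈ 0.0823562

Integral: ∫_2^14 1/x^4 dx = 0.0415452.
Endpoint term: (f(2) + f(14))/2 = (0.0625000 + 2.60308e-05)/2 = 0.0312630.
Integral + boundary = 0.0728082.
Correction k=1: B_{2}/2! · (f^{(1)}(14) − f^{(1)}(2)) = 1/12 · (-7.43738e-06 − (-0.125000)) = 0.0104160.
Partial sum through k=1: 0.0832243.
Correction k=2: B_{4}/4! · (f^{(3)}(14) − f^{(3)}(2)) = −1/720 · (-1.13837e-06 − (-0.937500)) = -0.00130208.
Partial sum through k=2: 0.0819222.
Correction k=3: B_{6}/6! · (f^{(5)}(14) − f^{(5)}(2)) = 1/30240 · (-3.25250e-07 − (-13.1250)) = 0.000434028.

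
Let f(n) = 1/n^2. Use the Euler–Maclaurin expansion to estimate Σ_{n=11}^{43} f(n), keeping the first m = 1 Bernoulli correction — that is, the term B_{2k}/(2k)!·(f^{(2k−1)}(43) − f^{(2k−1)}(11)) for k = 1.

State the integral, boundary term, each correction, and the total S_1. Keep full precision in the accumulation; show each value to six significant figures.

S_1 ≈ 0.0721790

∫_11^43 1/x^2 dx evaluates to 0.0676533.
Boundary: ½(f(11) + f(43)) = ½(0.00826446 + 0.000540833) = 0.00440265.
Running total after boundary: 0.0720559.
Order-1 term: 1/12 · (-2.51550e-05 − (-0.00150263)) = 0.000123123.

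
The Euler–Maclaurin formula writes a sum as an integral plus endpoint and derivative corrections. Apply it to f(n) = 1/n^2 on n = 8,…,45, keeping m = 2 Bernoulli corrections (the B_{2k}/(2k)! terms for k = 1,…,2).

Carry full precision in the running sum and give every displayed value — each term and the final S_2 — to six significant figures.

S_2 ≈ 0.111160

The integral term ∫_8^45 1/x^2 dx = 0.102778.
Boundary: ½(f(8) + f(45)) = ½(0.0156250 + 0.000493827) = 0.00805941.
Integral + boundary = 0.110837.
Correction k=1: B_{2}/2! · (f^{(1)}(45) − f^{(1)}(8)) = 1/12 · (-2.19479e-05 − (-0.00390625)) = 0.000323692.
After k=1: 0.111161.
Correction k=2: B_{4}/4! · (f^{(3)}(45) − f^{(3)}(8)) = −1/720 · (-1.30061e-07 − (-0.000732422)) = -1.01707e-06.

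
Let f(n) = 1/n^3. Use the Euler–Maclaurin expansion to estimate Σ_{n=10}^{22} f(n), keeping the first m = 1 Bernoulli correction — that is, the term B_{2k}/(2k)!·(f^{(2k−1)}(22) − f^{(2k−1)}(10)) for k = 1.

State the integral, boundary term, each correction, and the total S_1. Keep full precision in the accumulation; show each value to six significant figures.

The integral term ∫_10^22 1/x^3 dx = 0.00396694.
Endpoint term: (f(10) + f(22))/2 = (0.00100000 + 9.39144e-05)/2 = 0.000546957.
Running total after boundary: 0.00451390.
k=1: B_{2}/(2)! × [f^{(1)}(22) − f^{(1)}(10)] = 1/12 × (-1.28065e-05 − (-0.000300000)) = 2.39328e-05.

S_1 ≈ 0.00453783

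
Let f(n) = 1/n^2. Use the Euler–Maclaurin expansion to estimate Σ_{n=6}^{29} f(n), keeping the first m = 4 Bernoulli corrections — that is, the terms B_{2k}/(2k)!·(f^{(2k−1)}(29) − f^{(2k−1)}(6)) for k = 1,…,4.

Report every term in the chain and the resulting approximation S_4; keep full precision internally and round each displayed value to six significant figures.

S_4 ≈ 0.147428

The integral term ∫_6^29 1/x^2 dx = 0.132184.
Boundary: ½(f(6) + f(29)) = ½(0.0277778 + 0.00118906) = 0.0144834.
Integral + boundary = 0.146667.
Correction k=1: B_{2}/2! · (f^{(1)}(29) − f^{(1)}(6)) = 1/12 · (-8.20042e-05 − (-0.00925926)) = 0.000764771.
Partial sum through k=1: 0.147432.
Correction k=2: B_{4}/4! · (f^{(3)}(29) − f^{(3)}(6)) = −1/720 · (-1.17010e-06 − (-0.00308642)) = -4.28507e-06.
Partial sum through k=2: 0.147428.
Correction k=3: B_{6}/6! · (f^{(5)}(29) − f^{(5)}(6)) = 1/30240 · (-4.17394e-08 − (-0.00257202)) = 8.50521e-08.
Partial sum through k=3: 0.147428.
Correction k=4: B_{8}/8! · (f^{(7)}(29) − f^{(7)}(6)) = −1/1209600 · (-2.77932e-09 − (-0.00400091)) = -3.30763e-09.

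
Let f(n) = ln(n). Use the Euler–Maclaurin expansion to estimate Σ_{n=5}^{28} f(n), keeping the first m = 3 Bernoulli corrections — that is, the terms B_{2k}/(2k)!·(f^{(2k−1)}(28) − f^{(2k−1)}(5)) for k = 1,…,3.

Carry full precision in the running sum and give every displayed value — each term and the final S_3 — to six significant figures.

The integral term ∫_5^28 ln(x) dx = 62.2545.
Boundary: ½(f(5) + f(28)) = ½(1.60944 + 3.33220) = 2.47082.
Integral + boundary = 64.7254.
Order-1 term: 1/12 · (0.0357143 − 0.200000) = -0.0136905.
Partial sum through k=1: 64.7117.
Order-2 term: −1/720 · (9.11079e-05 − 0.0160000) = 2.20957e-05.
Partial sum through k=2: 64.7117.
Order-3 term: 1/30240 · (1.39451e-06 − 0.00768000) = -2.53922e-07.

S_3 ≈ 64.7117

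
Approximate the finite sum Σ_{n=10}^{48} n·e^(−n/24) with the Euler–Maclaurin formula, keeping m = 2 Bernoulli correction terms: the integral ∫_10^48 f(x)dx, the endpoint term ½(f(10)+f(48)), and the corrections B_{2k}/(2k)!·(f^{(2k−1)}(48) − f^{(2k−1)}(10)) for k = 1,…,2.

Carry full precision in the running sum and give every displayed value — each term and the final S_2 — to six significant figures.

S_2 ≈ 310.582

The integral term ∫_10^48 x·e^(−x/24) dx = 304.081.
½[f(10) + f(48)] = ½[6.59241 + 6.49609] = 6.54425.
So far: 310.625.
Order-1 term: 1/12 · (-0.135335 − 0.384557) = -0.0433244.
Running total after k=1: 310.582.
Order-2 term: −1/720 · (0.000234957 − 0.00295666) = 3.78015e-06.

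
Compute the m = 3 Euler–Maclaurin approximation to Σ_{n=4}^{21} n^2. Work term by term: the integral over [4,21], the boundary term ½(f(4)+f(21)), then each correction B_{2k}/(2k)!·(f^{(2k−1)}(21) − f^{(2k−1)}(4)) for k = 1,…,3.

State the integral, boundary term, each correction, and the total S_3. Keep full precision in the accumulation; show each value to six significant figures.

∫_4^21 x^2 dx evaluates to 3065.67.
Endpoint term: (f(4) + f(21))/2 = (16.0000 + 441.000)/2 = 228.500.
Running total after boundary: 3294.17.
Correction k=1: B_{2}/2! · (f^{(1)}(21) − f^{(1)}(4)) = 1/12 · (42.0000 − 8.00000) = 2.83333.
After k=1: 3297.00.
Correction k=2: B_{4}/4! · (f^{(3)}(21) − f^{(3)}(4)) = −1/720 · (0.00000 − 0.00000) = 0.00000.
After k=2: 3297.00.
Correction k=3: B_{6}/6! · (f^{(5)}(21) − f^{(5)}(4)) = 1/30240 · (0.00000 − 0.00000) = 0.00000.

S_3 ≈ 3297.00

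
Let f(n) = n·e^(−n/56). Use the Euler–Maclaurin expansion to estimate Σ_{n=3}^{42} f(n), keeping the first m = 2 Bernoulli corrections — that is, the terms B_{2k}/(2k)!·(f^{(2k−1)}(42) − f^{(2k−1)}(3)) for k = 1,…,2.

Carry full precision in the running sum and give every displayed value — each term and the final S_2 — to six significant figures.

S_2 ≈ 550.586

The integral term ∫_3^42 x·e^(−x/56) dx = 539.310.
½[f(3) + f(42)] = ½[2.84351 + 19.8394] = 11.3415.
So far: 550.651.
Correction k=1: B_{2}/2! · (f^{(1)}(42) − f^{(1)}(3)) = 1/12 · (0.118092 − 0.897061) = -0.0649141.
Partial sum through k=1: 550.586.
Correction k=2: B_{4}/4! · (f^{(3)}(42) − f^{(3)}(3)) = −1/720 · (0.000338911 − 0.000890541) = 7.66153e-07.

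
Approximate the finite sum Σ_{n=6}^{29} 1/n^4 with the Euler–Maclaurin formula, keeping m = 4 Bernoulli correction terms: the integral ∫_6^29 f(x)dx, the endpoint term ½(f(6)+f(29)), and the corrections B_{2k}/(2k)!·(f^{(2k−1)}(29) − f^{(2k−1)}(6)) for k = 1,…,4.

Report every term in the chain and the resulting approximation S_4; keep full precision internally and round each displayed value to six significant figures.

∫_6^29 1/x^4 dx evaluates to 0.00152954.
Endpoint term: (f(6) + f(29))/2 = (0.000771605 + 1.41387e-06)/2 = 0.000386509.
Integral + boundary = 0.00191605.
Order-1 term: 1/12 · (-1.95016e-07 − (-0.000514403)) = 4.28507e-05.
After k=1: 0.00195890.
Order-2 term: −1/720 · (-6.95657e-09 − (-0.000428669)) = -5.95365e-07.
After k=2: 0.00195831.
Order-3 term: 1/30240 · (-4.63220e-10 − (-0.000666819)) = 2.20509e-08.
After k=3: 0.00195833.
Order-4 term: −1/1209600 · (-4.95717e-11 − (-0.00166705)) = -1.37818e-09.

S_4 ≈ 0.00195833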